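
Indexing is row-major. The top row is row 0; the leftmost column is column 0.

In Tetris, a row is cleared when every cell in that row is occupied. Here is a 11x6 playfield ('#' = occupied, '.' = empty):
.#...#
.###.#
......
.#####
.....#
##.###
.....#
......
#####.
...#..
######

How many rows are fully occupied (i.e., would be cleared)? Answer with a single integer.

Answer: 1

Derivation:
Check each row:
  row 0: 4 empty cells -> not full
  row 1: 2 empty cells -> not full
  row 2: 6 empty cells -> not full
  row 3: 1 empty cell -> not full
  row 4: 5 empty cells -> not full
  row 5: 1 empty cell -> not full
  row 6: 5 empty cells -> not full
  row 7: 6 empty cells -> not full
  row 8: 1 empty cell -> not full
  row 9: 5 empty cells -> not full
  row 10: 0 empty cells -> FULL (clear)
Total rows cleared: 1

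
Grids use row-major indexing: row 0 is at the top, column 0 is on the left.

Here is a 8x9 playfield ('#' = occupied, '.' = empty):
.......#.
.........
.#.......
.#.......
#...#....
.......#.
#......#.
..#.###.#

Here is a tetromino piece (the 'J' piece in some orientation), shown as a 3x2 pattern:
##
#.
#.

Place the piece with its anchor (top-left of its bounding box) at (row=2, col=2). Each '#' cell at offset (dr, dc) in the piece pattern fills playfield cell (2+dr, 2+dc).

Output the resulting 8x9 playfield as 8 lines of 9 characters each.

Answer: .......#.
.........
.###.....
.##......
#.#.#....
.......#.
#......#.
..#.###.#

Derivation:
Fill (2+0,2+0) = (2,2)
Fill (2+0,2+1) = (2,3)
Fill (2+1,2+0) = (3,2)
Fill (2+2,2+0) = (4,2)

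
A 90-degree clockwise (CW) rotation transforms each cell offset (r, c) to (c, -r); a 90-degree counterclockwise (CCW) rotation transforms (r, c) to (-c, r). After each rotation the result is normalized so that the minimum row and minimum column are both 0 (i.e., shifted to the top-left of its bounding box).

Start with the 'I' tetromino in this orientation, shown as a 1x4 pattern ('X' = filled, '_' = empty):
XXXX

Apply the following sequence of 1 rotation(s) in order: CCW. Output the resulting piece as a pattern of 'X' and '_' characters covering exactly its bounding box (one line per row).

Answer: X
X
X
X

Derivation:
Start:
XXXX
After rotation 1 (CCW):
X
X
X
X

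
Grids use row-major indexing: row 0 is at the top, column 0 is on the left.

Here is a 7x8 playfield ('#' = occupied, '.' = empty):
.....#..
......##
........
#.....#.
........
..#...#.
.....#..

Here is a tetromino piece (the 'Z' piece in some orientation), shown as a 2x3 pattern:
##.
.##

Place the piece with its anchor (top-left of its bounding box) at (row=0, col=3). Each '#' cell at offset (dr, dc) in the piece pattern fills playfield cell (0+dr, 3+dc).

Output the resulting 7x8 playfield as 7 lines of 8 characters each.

Answer: ...###..
....####
........
#.....#.
........
..#...#.
.....#..

Derivation:
Fill (0+0,3+0) = (0,3)
Fill (0+0,3+1) = (0,4)
Fill (0+1,3+1) = (1,4)
Fill (0+1,3+2) = (1,5)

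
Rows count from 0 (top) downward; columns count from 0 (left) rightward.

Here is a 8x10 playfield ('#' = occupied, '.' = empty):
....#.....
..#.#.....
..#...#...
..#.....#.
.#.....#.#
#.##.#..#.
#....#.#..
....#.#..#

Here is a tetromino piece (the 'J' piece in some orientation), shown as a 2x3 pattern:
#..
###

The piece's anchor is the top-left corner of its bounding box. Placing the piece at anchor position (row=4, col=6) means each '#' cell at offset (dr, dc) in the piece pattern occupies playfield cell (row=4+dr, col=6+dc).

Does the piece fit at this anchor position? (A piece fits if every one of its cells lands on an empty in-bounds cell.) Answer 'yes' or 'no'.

Check each piece cell at anchor (4, 6):
  offset (0,0) -> (4,6): empty -> OK
  offset (1,0) -> (5,6): empty -> OK
  offset (1,1) -> (5,7): empty -> OK
  offset (1,2) -> (5,8): occupied ('#') -> FAIL
All cells valid: no

Answer: no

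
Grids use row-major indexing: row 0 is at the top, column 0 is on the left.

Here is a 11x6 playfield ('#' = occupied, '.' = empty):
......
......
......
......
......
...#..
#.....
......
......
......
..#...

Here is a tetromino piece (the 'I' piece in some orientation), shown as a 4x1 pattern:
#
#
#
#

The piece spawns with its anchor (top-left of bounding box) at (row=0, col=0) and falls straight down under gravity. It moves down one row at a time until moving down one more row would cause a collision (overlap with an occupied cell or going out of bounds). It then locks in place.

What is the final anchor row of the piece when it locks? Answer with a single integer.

Spawn at (row=0, col=0). Try each row:
  row 0: fits
  row 1: fits
  row 2: fits
  row 3: blocked -> lock at row 2

Answer: 2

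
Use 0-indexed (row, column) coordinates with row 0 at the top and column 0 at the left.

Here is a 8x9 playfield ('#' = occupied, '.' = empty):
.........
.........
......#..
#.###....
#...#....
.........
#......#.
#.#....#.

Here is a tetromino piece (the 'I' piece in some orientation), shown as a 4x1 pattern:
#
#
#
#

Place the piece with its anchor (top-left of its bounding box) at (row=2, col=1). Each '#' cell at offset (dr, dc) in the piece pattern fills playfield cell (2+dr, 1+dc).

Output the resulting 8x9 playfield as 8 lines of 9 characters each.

Answer: .........
.........
.#....#..
#####....
##..#....
.#.......
#......#.
#.#....#.

Derivation:
Fill (2+0,1+0) = (2,1)
Fill (2+1,1+0) = (3,1)
Fill (2+2,1+0) = (4,1)
Fill (2+3,1+0) = (5,1)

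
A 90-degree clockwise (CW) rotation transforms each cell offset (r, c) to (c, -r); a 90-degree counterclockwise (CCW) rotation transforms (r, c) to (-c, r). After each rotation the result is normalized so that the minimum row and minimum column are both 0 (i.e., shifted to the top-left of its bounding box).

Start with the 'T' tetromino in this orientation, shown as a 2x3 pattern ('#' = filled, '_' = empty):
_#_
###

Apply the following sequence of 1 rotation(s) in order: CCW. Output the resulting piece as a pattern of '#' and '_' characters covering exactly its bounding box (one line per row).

Start:
_#_
###
After rotation 1 (CCW):
_#
##
_#

Answer: _#
##
_#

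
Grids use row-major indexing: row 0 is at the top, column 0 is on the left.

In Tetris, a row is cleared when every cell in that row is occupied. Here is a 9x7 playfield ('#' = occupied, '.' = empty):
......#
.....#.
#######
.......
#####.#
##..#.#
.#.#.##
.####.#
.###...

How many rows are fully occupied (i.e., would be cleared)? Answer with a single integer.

Answer: 1

Derivation:
Check each row:
  row 0: 6 empty cells -> not full
  row 1: 6 empty cells -> not full
  row 2: 0 empty cells -> FULL (clear)
  row 3: 7 empty cells -> not full
  row 4: 1 empty cell -> not full
  row 5: 3 empty cells -> not full
  row 6: 3 empty cells -> not full
  row 7: 2 empty cells -> not full
  row 8: 4 empty cells -> not full
Total rows cleared: 1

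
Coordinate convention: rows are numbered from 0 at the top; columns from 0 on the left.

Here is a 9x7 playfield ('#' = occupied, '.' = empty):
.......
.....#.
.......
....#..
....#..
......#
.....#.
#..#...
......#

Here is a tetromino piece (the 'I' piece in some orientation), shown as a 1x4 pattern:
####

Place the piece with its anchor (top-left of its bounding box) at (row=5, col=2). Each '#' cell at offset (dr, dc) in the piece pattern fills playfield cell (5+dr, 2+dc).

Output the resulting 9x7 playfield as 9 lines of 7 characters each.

Answer: .......
.....#.
.......
....#..
....#..
..#####
.....#.
#..#...
......#

Derivation:
Fill (5+0,2+0) = (5,2)
Fill (5+0,2+1) = (5,3)
Fill (5+0,2+2) = (5,4)
Fill (5+0,2+3) = (5,5)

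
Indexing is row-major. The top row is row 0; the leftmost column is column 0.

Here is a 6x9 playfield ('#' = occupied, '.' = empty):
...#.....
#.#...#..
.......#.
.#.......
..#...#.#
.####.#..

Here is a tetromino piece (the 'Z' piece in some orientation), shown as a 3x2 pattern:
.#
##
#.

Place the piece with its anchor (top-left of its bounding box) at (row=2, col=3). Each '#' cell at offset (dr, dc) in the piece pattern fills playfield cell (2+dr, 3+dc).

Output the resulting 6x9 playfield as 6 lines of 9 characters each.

Fill (2+0,3+1) = (2,4)
Fill (2+1,3+0) = (3,3)
Fill (2+1,3+1) = (3,4)
Fill (2+2,3+0) = (4,3)

Answer: ...#.....
#.#...#..
....#..#.
.#.##....
..##..#.#
.####.#..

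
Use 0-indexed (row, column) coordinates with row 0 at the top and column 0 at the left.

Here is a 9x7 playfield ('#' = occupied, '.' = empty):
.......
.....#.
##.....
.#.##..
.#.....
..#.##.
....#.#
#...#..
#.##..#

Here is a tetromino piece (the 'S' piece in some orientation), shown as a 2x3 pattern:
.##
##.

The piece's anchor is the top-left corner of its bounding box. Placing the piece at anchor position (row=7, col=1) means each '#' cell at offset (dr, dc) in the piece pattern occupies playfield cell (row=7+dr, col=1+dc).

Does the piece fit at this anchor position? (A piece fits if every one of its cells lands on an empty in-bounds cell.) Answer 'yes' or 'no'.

Check each piece cell at anchor (7, 1):
  offset (0,1) -> (7,2): empty -> OK
  offset (0,2) -> (7,3): empty -> OK
  offset (1,0) -> (8,1): empty -> OK
  offset (1,1) -> (8,2): occupied ('#') -> FAIL
All cells valid: no

Answer: no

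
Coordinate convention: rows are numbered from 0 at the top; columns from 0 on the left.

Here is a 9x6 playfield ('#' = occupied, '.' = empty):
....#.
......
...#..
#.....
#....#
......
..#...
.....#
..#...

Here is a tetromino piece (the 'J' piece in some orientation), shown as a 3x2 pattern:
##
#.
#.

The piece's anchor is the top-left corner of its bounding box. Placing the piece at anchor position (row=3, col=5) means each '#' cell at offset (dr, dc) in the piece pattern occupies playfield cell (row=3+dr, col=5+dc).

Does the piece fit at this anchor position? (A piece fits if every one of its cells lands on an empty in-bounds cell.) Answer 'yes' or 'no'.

Check each piece cell at anchor (3, 5):
  offset (0,0) -> (3,5): empty -> OK
  offset (0,1) -> (3,6): out of bounds -> FAIL
  offset (1,0) -> (4,5): occupied ('#') -> FAIL
  offset (2,0) -> (5,5): empty -> OK
All cells valid: no

Answer: no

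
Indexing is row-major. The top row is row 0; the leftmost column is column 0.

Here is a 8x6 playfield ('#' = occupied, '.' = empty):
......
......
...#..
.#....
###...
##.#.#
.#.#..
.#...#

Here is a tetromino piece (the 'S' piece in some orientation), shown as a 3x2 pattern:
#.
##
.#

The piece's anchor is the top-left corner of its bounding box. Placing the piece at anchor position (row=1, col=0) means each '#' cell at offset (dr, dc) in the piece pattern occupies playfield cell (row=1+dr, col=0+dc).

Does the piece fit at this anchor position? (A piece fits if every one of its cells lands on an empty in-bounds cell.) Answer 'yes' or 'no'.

Answer: no

Derivation:
Check each piece cell at anchor (1, 0):
  offset (0,0) -> (1,0): empty -> OK
  offset (1,0) -> (2,0): empty -> OK
  offset (1,1) -> (2,1): empty -> OK
  offset (2,1) -> (3,1): occupied ('#') -> FAIL
All cells valid: no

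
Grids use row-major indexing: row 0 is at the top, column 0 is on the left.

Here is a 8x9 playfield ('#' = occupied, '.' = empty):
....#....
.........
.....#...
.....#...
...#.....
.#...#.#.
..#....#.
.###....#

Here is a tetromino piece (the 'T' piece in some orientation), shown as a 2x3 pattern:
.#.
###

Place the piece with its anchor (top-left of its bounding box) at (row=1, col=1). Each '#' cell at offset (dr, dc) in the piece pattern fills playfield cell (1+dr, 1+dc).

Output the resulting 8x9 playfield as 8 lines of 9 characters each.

Fill (1+0,1+1) = (1,2)
Fill (1+1,1+0) = (2,1)
Fill (1+1,1+1) = (2,2)
Fill (1+1,1+2) = (2,3)

Answer: ....#....
..#......
.###.#...
.....#...
...#.....
.#...#.#.
..#....#.
.###....#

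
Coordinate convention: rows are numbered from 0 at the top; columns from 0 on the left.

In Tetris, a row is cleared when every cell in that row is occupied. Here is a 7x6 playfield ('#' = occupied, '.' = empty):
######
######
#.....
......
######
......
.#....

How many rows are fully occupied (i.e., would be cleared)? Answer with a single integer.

Answer: 3

Derivation:
Check each row:
  row 0: 0 empty cells -> FULL (clear)
  row 1: 0 empty cells -> FULL (clear)
  row 2: 5 empty cells -> not full
  row 3: 6 empty cells -> not full
  row 4: 0 empty cells -> FULL (clear)
  row 5: 6 empty cells -> not full
  row 6: 5 empty cells -> not full
Total rows cleared: 3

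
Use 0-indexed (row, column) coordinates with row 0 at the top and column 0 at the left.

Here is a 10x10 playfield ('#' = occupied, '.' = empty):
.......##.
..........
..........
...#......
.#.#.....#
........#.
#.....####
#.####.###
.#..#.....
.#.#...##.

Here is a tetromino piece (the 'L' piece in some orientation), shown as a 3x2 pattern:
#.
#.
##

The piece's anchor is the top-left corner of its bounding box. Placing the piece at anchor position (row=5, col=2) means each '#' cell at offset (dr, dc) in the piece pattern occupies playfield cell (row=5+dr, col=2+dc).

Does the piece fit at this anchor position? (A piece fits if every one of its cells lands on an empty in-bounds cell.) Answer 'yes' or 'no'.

Answer: no

Derivation:
Check each piece cell at anchor (5, 2):
  offset (0,0) -> (5,2): empty -> OK
  offset (1,0) -> (6,2): empty -> OK
  offset (2,0) -> (7,2): occupied ('#') -> FAIL
  offset (2,1) -> (7,3): occupied ('#') -> FAIL
All cells valid: no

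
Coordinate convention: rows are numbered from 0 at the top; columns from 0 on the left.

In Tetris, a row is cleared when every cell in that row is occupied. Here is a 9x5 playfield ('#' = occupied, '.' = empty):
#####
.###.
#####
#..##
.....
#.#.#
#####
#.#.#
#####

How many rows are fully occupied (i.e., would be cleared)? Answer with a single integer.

Check each row:
  row 0: 0 empty cells -> FULL (clear)
  row 1: 2 empty cells -> not full
  row 2: 0 empty cells -> FULL (clear)
  row 3: 2 empty cells -> not full
  row 4: 5 empty cells -> not full
  row 5: 2 empty cells -> not full
  row 6: 0 empty cells -> FULL (clear)
  row 7: 2 empty cells -> not full
  row 8: 0 empty cells -> FULL (clear)
Total rows cleared: 4

Answer: 4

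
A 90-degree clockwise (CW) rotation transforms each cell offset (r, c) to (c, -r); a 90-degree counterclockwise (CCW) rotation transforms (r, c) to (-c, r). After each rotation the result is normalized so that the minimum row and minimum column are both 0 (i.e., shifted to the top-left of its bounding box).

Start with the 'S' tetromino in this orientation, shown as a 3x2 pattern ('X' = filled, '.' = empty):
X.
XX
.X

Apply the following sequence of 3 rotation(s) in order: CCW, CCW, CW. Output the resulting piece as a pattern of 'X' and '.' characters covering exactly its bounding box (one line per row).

Answer: .XX
XX.

Derivation:
Start:
X.
XX
.X
After rotation 1 (CCW):
.XX
XX.
After rotation 2 (CCW):
X.
XX
.X
After rotation 3 (CW):
.XX
XX.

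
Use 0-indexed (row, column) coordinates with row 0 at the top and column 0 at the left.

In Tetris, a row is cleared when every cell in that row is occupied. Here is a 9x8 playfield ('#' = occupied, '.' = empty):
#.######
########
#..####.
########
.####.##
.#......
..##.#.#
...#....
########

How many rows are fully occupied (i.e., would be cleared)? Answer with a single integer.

Check each row:
  row 0: 1 empty cell -> not full
  row 1: 0 empty cells -> FULL (clear)
  row 2: 3 empty cells -> not full
  row 3: 0 empty cells -> FULL (clear)
  row 4: 2 empty cells -> not full
  row 5: 7 empty cells -> not full
  row 6: 4 empty cells -> not full
  row 7: 7 empty cells -> not full
  row 8: 0 empty cells -> FULL (clear)
Total rows cleared: 3

Answer: 3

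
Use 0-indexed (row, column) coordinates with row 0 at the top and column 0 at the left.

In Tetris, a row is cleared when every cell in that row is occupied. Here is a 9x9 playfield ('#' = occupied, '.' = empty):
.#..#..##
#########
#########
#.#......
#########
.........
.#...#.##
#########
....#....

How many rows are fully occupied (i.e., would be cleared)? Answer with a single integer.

Check each row:
  row 0: 5 empty cells -> not full
  row 1: 0 empty cells -> FULL (clear)
  row 2: 0 empty cells -> FULL (clear)
  row 3: 7 empty cells -> not full
  row 4: 0 empty cells -> FULL (clear)
  row 5: 9 empty cells -> not full
  row 6: 5 empty cells -> not full
  row 7: 0 empty cells -> FULL (clear)
  row 8: 8 empty cells -> not full
Total rows cleared: 4

Answer: 4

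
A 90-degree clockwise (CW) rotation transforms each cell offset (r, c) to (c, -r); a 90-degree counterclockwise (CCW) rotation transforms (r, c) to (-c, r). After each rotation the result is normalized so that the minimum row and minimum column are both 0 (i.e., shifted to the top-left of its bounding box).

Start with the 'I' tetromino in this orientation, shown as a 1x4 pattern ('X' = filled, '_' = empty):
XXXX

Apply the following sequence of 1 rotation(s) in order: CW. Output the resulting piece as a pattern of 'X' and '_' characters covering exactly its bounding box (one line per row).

Start:
XXXX
After rotation 1 (CW):
X
X
X
X

Answer: X
X
X
X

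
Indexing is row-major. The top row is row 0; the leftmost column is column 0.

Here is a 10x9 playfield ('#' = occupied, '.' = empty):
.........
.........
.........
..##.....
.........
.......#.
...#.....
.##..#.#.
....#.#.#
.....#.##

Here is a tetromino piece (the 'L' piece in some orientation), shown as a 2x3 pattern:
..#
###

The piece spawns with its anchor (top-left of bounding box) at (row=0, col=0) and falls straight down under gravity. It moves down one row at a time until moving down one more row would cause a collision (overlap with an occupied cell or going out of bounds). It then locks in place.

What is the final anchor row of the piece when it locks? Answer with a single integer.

Spawn at (row=0, col=0). Try each row:
  row 0: fits
  row 1: fits
  row 2: blocked -> lock at row 1

Answer: 1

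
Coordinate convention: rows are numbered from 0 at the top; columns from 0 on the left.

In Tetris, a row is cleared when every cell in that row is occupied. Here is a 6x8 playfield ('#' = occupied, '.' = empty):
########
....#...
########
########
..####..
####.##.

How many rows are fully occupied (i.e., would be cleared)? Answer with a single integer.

Check each row:
  row 0: 0 empty cells -> FULL (clear)
  row 1: 7 empty cells -> not full
  row 2: 0 empty cells -> FULL (clear)
  row 3: 0 empty cells -> FULL (clear)
  row 4: 4 empty cells -> not full
  row 5: 2 empty cells -> not full
Total rows cleared: 3

Answer: 3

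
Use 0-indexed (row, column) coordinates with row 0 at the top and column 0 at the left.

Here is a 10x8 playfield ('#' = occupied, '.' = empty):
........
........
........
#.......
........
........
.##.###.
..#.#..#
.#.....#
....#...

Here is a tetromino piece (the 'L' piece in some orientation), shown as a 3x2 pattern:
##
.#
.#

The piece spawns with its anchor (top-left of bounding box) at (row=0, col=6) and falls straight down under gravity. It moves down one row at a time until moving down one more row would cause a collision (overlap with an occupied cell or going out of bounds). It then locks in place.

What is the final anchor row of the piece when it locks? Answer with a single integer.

Spawn at (row=0, col=6). Try each row:
  row 0: fits
  row 1: fits
  row 2: fits
  row 3: fits
  row 4: fits
  row 5: blocked -> lock at row 4

Answer: 4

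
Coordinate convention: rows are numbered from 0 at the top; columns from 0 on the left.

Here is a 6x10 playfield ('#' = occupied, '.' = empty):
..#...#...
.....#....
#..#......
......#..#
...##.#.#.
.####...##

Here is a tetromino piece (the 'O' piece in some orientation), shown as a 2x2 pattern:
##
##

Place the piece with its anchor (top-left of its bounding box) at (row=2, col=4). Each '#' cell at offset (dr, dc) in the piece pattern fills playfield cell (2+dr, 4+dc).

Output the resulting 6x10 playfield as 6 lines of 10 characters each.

Answer: ..#...#...
.....#....
#..###....
....###..#
...##.#.#.
.####...##

Derivation:
Fill (2+0,4+0) = (2,4)
Fill (2+0,4+1) = (2,5)
Fill (2+1,4+0) = (3,4)
Fill (2+1,4+1) = (3,5)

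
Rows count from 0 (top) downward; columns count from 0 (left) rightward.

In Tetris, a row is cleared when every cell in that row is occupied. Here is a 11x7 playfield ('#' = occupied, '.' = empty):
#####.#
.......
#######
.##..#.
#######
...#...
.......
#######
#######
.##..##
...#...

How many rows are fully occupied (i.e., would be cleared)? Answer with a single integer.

Check each row:
  row 0: 1 empty cell -> not full
  row 1: 7 empty cells -> not full
  row 2: 0 empty cells -> FULL (clear)
  row 3: 4 empty cells -> not full
  row 4: 0 empty cells -> FULL (clear)
  row 5: 6 empty cells -> not full
  row 6: 7 empty cells -> not full
  row 7: 0 empty cells -> FULL (clear)
  row 8: 0 empty cells -> FULL (clear)
  row 9: 3 empty cells -> not full
  row 10: 6 empty cells -> not full
Total rows cleared: 4

Answer: 4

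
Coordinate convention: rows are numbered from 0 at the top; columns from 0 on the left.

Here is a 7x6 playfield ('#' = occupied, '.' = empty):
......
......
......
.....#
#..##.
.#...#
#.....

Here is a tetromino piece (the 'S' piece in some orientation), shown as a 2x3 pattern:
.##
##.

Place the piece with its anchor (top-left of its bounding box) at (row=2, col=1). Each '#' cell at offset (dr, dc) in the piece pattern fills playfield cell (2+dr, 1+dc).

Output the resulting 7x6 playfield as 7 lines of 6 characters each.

Fill (2+0,1+1) = (2,2)
Fill (2+0,1+2) = (2,3)
Fill (2+1,1+0) = (3,1)
Fill (2+1,1+1) = (3,2)

Answer: ......
......
..##..
.##..#
#..##.
.#...#
#.....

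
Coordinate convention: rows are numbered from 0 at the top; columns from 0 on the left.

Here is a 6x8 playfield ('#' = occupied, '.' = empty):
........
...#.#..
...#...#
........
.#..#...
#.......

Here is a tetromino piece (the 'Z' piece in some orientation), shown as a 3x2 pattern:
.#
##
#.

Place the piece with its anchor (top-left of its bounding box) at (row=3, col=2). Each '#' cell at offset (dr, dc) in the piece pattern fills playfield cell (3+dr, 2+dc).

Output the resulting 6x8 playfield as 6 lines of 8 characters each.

Fill (3+0,2+1) = (3,3)
Fill (3+1,2+0) = (4,2)
Fill (3+1,2+1) = (4,3)
Fill (3+2,2+0) = (5,2)

Answer: ........
...#.#..
...#...#
...#....
.####...
#.#.....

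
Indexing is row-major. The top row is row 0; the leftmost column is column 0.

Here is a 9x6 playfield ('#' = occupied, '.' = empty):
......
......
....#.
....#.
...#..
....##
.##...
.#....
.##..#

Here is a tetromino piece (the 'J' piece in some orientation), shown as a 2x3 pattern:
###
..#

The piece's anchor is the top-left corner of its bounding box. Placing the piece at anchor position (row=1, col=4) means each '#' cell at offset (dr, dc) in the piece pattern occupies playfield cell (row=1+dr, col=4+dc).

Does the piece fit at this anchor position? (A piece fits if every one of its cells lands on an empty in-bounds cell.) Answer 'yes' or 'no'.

Check each piece cell at anchor (1, 4):
  offset (0,0) -> (1,4): empty -> OK
  offset (0,1) -> (1,5): empty -> OK
  offset (0,2) -> (1,6): out of bounds -> FAIL
  offset (1,2) -> (2,6): out of bounds -> FAIL
All cells valid: no

Answer: no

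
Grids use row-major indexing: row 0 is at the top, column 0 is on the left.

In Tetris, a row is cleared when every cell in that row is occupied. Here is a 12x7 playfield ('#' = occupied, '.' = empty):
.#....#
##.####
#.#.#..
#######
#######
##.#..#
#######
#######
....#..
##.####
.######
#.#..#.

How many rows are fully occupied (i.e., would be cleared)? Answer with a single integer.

Answer: 4

Derivation:
Check each row:
  row 0: 5 empty cells -> not full
  row 1: 1 empty cell -> not full
  row 2: 4 empty cells -> not full
  row 3: 0 empty cells -> FULL (clear)
  row 4: 0 empty cells -> FULL (clear)
  row 5: 3 empty cells -> not full
  row 6: 0 empty cells -> FULL (clear)
  row 7: 0 empty cells -> FULL (clear)
  row 8: 6 empty cells -> not full
  row 9: 1 empty cell -> not full
  row 10: 1 empty cell -> not full
  row 11: 4 empty cells -> not full
Total rows cleared: 4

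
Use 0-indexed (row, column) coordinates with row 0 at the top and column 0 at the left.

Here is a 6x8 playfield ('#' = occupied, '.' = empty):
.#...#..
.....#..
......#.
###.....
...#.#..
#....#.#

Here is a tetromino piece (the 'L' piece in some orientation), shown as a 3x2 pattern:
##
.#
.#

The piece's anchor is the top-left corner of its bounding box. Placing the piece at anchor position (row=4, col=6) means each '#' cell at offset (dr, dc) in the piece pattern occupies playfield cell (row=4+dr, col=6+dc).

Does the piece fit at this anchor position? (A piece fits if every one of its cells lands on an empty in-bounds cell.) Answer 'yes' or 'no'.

Check each piece cell at anchor (4, 6):
  offset (0,0) -> (4,6): empty -> OK
  offset (0,1) -> (4,7): empty -> OK
  offset (1,1) -> (5,7): occupied ('#') -> FAIL
  offset (2,1) -> (6,7): out of bounds -> FAIL
All cells valid: no

Answer: no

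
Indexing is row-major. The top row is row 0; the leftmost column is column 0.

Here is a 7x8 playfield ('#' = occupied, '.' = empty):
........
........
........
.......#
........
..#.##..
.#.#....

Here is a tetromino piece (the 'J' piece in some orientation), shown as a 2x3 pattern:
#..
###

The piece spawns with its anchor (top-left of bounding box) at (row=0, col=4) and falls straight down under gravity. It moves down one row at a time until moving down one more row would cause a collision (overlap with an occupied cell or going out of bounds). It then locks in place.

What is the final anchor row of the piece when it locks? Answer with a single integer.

Answer: 3

Derivation:
Spawn at (row=0, col=4). Try each row:
  row 0: fits
  row 1: fits
  row 2: fits
  row 3: fits
  row 4: blocked -> lock at row 3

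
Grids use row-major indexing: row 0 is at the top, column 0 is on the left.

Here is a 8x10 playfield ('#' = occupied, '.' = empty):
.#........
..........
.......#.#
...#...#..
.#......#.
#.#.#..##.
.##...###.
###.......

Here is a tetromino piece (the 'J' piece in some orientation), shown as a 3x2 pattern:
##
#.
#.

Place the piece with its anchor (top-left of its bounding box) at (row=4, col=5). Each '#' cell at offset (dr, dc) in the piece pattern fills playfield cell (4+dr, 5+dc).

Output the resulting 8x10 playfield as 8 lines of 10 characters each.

Fill (4+0,5+0) = (4,5)
Fill (4+0,5+1) = (4,6)
Fill (4+1,5+0) = (5,5)
Fill (4+2,5+0) = (6,5)

Answer: .#........
..........
.......#.#
...#...#..
.#...##.#.
#.#.##.##.
.##..####.
###.......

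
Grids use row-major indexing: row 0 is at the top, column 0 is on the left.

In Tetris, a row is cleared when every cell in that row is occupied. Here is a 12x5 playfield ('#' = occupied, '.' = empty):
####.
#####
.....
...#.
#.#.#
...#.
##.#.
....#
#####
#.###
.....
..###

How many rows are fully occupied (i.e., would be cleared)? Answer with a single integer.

Check each row:
  row 0: 1 empty cell -> not full
  row 1: 0 empty cells -> FULL (clear)
  row 2: 5 empty cells -> not full
  row 3: 4 empty cells -> not full
  row 4: 2 empty cells -> not full
  row 5: 4 empty cells -> not full
  row 6: 2 empty cells -> not full
  row 7: 4 empty cells -> not full
  row 8: 0 empty cells -> FULL (clear)
  row 9: 1 empty cell -> not full
  row 10: 5 empty cells -> not full
  row 11: 2 empty cells -> not full
Total rows cleared: 2

Answer: 2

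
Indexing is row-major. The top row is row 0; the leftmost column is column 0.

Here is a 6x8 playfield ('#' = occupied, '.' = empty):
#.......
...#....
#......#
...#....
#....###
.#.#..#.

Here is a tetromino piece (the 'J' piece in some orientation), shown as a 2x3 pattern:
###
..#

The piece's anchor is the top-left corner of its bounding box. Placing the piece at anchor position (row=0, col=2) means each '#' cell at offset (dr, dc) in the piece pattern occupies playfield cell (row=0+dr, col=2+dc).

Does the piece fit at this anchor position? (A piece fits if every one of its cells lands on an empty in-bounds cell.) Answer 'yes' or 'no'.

Answer: yes

Derivation:
Check each piece cell at anchor (0, 2):
  offset (0,0) -> (0,2): empty -> OK
  offset (0,1) -> (0,3): empty -> OK
  offset (0,2) -> (0,4): empty -> OK
  offset (1,2) -> (1,4): empty -> OK
All cells valid: yes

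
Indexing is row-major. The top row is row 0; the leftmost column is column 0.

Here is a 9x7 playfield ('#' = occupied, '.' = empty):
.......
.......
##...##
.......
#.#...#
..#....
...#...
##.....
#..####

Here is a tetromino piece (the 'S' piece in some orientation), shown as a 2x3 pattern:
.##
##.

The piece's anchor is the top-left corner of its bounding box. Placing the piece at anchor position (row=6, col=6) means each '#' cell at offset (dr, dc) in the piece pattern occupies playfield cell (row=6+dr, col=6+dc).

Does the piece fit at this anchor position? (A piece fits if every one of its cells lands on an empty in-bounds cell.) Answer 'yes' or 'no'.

Answer: no

Derivation:
Check each piece cell at anchor (6, 6):
  offset (0,1) -> (6,7): out of bounds -> FAIL
  offset (0,2) -> (6,8): out of bounds -> FAIL
  offset (1,0) -> (7,6): empty -> OK
  offset (1,1) -> (7,7): out of bounds -> FAIL
All cells valid: no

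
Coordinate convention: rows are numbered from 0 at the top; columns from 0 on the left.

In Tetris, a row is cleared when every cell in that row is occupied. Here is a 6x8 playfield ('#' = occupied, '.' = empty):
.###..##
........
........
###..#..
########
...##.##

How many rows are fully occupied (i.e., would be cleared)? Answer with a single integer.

Answer: 1

Derivation:
Check each row:
  row 0: 3 empty cells -> not full
  row 1: 8 empty cells -> not full
  row 2: 8 empty cells -> not full
  row 3: 4 empty cells -> not full
  row 4: 0 empty cells -> FULL (clear)
  row 5: 4 empty cells -> not full
Total rows cleared: 1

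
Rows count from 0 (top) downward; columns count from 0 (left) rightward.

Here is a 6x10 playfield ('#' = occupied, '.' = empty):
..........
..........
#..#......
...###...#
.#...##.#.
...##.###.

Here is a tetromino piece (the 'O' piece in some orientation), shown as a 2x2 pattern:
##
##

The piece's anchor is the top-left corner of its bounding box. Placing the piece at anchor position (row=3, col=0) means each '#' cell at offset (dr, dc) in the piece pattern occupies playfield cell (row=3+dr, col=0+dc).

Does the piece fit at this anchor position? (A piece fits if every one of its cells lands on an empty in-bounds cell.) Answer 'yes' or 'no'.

Check each piece cell at anchor (3, 0):
  offset (0,0) -> (3,0): empty -> OK
  offset (0,1) -> (3,1): empty -> OK
  offset (1,0) -> (4,0): empty -> OK
  offset (1,1) -> (4,1): occupied ('#') -> FAIL
All cells valid: no

Answer: no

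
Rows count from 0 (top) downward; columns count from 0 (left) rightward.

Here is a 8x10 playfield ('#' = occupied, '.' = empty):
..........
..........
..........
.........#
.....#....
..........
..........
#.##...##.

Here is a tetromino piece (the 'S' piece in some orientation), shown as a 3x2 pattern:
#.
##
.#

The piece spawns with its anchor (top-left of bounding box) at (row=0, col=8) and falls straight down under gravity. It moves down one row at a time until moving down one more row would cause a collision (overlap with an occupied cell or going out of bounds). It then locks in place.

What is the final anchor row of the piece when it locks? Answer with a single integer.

Answer: 0

Derivation:
Spawn at (row=0, col=8). Try each row:
  row 0: fits
  row 1: blocked -> lock at row 0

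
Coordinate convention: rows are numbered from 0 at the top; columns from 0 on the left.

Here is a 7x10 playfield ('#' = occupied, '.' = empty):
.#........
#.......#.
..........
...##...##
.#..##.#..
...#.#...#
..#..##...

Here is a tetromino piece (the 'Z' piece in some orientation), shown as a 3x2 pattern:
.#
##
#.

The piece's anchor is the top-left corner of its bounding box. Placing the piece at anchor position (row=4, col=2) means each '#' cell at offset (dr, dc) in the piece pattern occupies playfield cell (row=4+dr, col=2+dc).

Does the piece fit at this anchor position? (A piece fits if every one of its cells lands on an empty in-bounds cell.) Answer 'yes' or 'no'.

Answer: no

Derivation:
Check each piece cell at anchor (4, 2):
  offset (0,1) -> (4,3): empty -> OK
  offset (1,0) -> (5,2): empty -> OK
  offset (1,1) -> (5,3): occupied ('#') -> FAIL
  offset (2,0) -> (6,2): occupied ('#') -> FAIL
All cells valid: no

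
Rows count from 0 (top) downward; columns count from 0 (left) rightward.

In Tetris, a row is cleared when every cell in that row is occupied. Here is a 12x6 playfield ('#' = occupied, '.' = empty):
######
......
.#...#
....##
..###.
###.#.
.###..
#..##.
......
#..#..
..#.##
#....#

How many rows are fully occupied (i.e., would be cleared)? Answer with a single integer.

Answer: 1

Derivation:
Check each row:
  row 0: 0 empty cells -> FULL (clear)
  row 1: 6 empty cells -> not full
  row 2: 4 empty cells -> not full
  row 3: 4 empty cells -> not full
  row 4: 3 empty cells -> not full
  row 5: 2 empty cells -> not full
  row 6: 3 empty cells -> not full
  row 7: 3 empty cells -> not full
  row 8: 6 empty cells -> not full
  row 9: 4 empty cells -> not full
  row 10: 3 empty cells -> not full
  row 11: 4 empty cells -> not full
Total rows cleared: 1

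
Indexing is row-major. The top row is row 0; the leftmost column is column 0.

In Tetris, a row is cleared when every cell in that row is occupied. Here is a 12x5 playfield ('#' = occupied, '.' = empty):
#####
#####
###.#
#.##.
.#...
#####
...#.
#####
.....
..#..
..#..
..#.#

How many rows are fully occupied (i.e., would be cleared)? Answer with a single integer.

Check each row:
  row 0: 0 empty cells -> FULL (clear)
  row 1: 0 empty cells -> FULL (clear)
  row 2: 1 empty cell -> not full
  row 3: 2 empty cells -> not full
  row 4: 4 empty cells -> not full
  row 5: 0 empty cells -> FULL (clear)
  row 6: 4 empty cells -> not full
  row 7: 0 empty cells -> FULL (clear)
  row 8: 5 empty cells -> not full
  row 9: 4 empty cells -> not full
  row 10: 4 empty cells -> not full
  row 11: 3 empty cells -> not full
Total rows cleared: 4

Answer: 4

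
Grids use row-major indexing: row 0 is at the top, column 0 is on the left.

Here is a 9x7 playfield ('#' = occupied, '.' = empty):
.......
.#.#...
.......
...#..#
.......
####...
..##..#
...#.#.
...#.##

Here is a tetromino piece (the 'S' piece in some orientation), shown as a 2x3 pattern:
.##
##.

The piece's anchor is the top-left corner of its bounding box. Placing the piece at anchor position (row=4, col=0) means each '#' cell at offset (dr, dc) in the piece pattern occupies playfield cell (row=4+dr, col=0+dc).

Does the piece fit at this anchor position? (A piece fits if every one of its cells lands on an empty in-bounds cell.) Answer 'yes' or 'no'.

Check each piece cell at anchor (4, 0):
  offset (0,1) -> (4,1): empty -> OK
  offset (0,2) -> (4,2): empty -> OK
  offset (1,0) -> (5,0): occupied ('#') -> FAIL
  offset (1,1) -> (5,1): occupied ('#') -> FAIL
All cells valid: no

Answer: no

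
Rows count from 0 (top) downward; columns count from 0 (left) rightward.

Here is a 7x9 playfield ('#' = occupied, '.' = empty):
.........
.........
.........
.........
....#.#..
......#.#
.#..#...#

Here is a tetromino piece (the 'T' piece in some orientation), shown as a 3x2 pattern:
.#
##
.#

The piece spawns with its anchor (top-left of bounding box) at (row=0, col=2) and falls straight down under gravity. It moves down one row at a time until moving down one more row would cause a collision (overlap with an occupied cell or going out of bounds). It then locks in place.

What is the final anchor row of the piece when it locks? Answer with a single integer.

Answer: 4

Derivation:
Spawn at (row=0, col=2). Try each row:
  row 0: fits
  row 1: fits
  row 2: fits
  row 3: fits
  row 4: fits
  row 5: blocked -> lock at row 4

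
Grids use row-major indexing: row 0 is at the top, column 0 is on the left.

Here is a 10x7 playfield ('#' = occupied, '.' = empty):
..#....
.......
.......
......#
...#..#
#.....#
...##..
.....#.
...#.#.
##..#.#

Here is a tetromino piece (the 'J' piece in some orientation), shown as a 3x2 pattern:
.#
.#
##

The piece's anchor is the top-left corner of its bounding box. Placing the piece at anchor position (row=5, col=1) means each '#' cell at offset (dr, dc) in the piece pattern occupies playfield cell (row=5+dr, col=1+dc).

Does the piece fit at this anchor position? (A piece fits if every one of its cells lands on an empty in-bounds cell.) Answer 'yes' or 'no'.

Check each piece cell at anchor (5, 1):
  offset (0,1) -> (5,2): empty -> OK
  offset (1,1) -> (6,2): empty -> OK
  offset (2,0) -> (7,1): empty -> OK
  offset (2,1) -> (7,2): empty -> OK
All cells valid: yes

Answer: yes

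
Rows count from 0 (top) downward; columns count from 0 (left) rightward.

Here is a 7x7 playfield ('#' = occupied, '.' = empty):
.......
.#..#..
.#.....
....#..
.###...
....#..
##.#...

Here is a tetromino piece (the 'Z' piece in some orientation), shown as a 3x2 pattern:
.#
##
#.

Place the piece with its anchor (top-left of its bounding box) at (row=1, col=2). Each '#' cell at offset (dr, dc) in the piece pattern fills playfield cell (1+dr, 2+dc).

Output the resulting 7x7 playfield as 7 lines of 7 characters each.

Fill (1+0,2+1) = (1,3)
Fill (1+1,2+0) = (2,2)
Fill (1+1,2+1) = (2,3)
Fill (1+2,2+0) = (3,2)

Answer: .......
.#.##..
.###...
..#.#..
.###...
....#..
##.#...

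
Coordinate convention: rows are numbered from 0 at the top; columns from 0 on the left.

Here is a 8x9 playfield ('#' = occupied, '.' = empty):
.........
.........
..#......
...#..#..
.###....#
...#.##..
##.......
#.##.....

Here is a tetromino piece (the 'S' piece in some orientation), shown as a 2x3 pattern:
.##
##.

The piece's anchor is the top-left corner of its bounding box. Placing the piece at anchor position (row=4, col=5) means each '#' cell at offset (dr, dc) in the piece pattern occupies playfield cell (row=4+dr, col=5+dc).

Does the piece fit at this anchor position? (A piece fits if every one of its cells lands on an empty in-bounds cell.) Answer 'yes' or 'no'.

Check each piece cell at anchor (4, 5):
  offset (0,1) -> (4,6): empty -> OK
  offset (0,2) -> (4,7): empty -> OK
  offset (1,0) -> (5,5): occupied ('#') -> FAIL
  offset (1,1) -> (5,6): occupied ('#') -> FAIL
All cells valid: no

Answer: no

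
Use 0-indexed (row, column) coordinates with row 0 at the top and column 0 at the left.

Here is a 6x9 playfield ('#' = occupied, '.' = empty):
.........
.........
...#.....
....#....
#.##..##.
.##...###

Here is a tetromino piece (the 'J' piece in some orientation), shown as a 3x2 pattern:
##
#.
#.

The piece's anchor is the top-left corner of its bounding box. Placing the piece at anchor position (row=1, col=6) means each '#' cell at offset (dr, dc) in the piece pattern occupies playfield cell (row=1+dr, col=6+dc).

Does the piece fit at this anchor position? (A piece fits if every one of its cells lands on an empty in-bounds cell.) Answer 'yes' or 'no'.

Answer: yes

Derivation:
Check each piece cell at anchor (1, 6):
  offset (0,0) -> (1,6): empty -> OK
  offset (0,1) -> (1,7): empty -> OK
  offset (1,0) -> (2,6): empty -> OK
  offset (2,0) -> (3,6): empty -> OK
All cells valid: yes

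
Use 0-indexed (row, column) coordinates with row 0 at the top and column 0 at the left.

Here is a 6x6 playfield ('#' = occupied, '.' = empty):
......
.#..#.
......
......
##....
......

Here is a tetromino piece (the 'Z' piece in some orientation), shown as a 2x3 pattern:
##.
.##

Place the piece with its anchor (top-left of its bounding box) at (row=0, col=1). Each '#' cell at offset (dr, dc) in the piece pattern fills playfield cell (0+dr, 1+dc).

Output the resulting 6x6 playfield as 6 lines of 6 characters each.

Fill (0+0,1+0) = (0,1)
Fill (0+0,1+1) = (0,2)
Fill (0+1,1+1) = (1,2)
Fill (0+1,1+2) = (1,3)

Answer: .##...
.####.
......
......
##....
......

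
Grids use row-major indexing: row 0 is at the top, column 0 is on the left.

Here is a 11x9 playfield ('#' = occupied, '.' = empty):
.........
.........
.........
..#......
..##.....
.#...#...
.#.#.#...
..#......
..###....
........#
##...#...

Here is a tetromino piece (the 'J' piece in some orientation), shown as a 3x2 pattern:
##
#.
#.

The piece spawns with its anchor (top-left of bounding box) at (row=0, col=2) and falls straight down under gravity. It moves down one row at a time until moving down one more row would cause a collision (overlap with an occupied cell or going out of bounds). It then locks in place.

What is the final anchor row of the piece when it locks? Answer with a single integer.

Answer: 0

Derivation:
Spawn at (row=0, col=2). Try each row:
  row 0: fits
  row 1: blocked -> lock at row 0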